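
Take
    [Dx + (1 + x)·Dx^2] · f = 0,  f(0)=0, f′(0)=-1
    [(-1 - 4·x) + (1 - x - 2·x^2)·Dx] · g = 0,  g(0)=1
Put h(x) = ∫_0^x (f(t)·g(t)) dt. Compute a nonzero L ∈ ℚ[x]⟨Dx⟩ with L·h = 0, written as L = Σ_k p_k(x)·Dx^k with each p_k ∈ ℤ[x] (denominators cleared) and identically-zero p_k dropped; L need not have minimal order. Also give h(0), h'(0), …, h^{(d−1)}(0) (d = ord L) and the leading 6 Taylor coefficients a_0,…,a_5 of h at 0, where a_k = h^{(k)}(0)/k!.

f: a_k = 0, -1, 1/2, -1/3, 1/4, -1/5, …
g: a_k = 1, 1, 3, 5, 11, 21, …
Product ⇒ symmetric product L₀, ord ≤ 2.
Integrate: L := L₀·Dx.
L = (5 + 8·x)·Dx + (1 + 11·x + 10·x^2)·Dx^2 + (-1 + 3·x^2 + 2·x^3)·Dx^3  (order 3).
h: a_k = 0, 0, -1/2, -1/6, -17/24, -43/60, …
ICs: h(0) = 0, h′(0) = 0, h′′(0) = -1.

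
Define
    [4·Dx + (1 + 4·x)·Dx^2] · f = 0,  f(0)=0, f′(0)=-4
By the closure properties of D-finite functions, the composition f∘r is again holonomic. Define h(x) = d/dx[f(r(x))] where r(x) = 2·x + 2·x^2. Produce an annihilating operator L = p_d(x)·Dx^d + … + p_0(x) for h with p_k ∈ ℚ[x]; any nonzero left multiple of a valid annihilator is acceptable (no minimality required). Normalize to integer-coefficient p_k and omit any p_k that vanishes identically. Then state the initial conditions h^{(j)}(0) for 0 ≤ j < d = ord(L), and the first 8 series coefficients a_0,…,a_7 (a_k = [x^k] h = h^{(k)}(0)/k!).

L = (6 + 16·x + 16·x^2) + (1 + 10·x + 24·x^2 + 16·x^3)·Dx  (order 1).
h: a_k = -8, 48, -320, 2176, -14848, 101376, -692224, 4726784, …
ICs: h(0) = -8.

f: a_k = 0, -4, 8, -64/3, 64, -1024/5, 2048/3, -16384/7, …
h₀=f(r): pull back L_f along r ⇒ L₀.
h₀' ⇒ L via d/dx closure of L₀.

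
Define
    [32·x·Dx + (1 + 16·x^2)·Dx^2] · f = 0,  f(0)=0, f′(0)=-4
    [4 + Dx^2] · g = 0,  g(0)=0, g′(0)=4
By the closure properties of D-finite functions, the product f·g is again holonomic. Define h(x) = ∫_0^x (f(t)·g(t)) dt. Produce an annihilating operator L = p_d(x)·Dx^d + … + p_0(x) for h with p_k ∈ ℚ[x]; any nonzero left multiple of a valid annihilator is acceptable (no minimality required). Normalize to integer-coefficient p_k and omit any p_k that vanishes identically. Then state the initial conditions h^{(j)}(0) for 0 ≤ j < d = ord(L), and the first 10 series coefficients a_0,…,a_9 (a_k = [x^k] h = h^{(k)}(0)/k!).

L = (1360 + 60416·x^2 + 106496·x^4 + 262144·x^6 + 1048576·x^8)·Dx + (2304·x + 45056·x^3 + 196608·x^5 + 1048576·x^7)·Dx^2 + (360 + 15872·x^2 + 36864·x^4 + 131072·x^6 + 524288·x^8)·Dx^3 + (576·x + 11264·x^3 + 49152·x^5 + 262144·x^7)·Dx^4 + (5 + 192·x^2 + 2560·x^4 + 16384·x^6 + 65536·x^8)·Dx^5  (order 5).
h: a_k = 0, 0, 0, -16/3, 0, 96/5, 0, -7904/63, 0, 9920/9, …
ICs: h(0) = 0, h′(0) = 0, h′′(0) = 0, h′′′(0) = -32, h′′′′(0) = 0.

f: a_k = 0, -4, 0, 64/3, 0, -1024/5, 0, 16384/7, 0, -262144/9, …
g: a_k = 0, 4, 0, -8/3, 0, 8/15, 0, -16/315, 0, 8/2835, …
Sym-product of L_f,L_g gives L₀ (≤ ord 4).
h=∫h₀ ⇒ L = L₀·Dx.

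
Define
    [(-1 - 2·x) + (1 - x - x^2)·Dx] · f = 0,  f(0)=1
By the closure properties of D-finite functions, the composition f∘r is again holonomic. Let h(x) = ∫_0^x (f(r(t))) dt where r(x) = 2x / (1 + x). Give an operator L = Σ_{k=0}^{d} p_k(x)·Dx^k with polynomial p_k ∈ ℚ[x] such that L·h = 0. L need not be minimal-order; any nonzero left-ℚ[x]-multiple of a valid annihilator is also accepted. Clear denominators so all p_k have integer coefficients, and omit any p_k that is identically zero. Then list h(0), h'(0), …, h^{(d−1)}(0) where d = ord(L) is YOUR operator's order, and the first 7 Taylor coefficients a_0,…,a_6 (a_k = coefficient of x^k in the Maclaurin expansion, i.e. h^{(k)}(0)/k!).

L = (2 + 10·x)·Dx + (-1 - x + 5·x^2 + 5·x^3)·Dx^2  (order 2).
h: a_k = 0, 1, 1, 2, 5/2, 6, 25/3, …
ICs: h(0) = 0, h′(0) = 1.

f: a_k = 1, 1, 2, 3, 5, 8, 13, …
f∘r: x↦r, Dx↦Dx/r' in L_f ⇒ L₀.
Integrate: L := L₀·Dx.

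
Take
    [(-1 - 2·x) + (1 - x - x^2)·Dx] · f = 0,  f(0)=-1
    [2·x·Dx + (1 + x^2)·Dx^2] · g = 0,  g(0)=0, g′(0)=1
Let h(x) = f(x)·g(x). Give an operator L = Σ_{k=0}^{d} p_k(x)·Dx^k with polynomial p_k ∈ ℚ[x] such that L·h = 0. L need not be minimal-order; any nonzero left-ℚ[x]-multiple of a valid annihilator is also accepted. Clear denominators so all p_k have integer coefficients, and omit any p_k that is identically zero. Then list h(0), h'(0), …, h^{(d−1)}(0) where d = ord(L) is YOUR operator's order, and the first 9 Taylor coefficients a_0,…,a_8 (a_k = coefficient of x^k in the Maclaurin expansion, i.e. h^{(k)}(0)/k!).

f: a_k = -1, -1, -2, -3, -5, -8, -13, -21, -34, …
g: a_k = 0, 1, 0, -1/3, 0, 1/5, 0, -1/7, 0, …
L₀ := L_f ⊗_s L_g (sym. prod.), ord ≤ 2.
L = (2 + 2·x + 6·x^2) + (2 + 2·x + 4·x^2 + 6·x^3)·Dx + (-1 + x + x^3 + x^4)·Dx^2  (order 2).
h: a_k = 0, -1, -1, -5/3, -8/3, -68/15, -36/5, -1217/105, -1973/105, …
ICs: h(0) = 0, h′(0) = -1.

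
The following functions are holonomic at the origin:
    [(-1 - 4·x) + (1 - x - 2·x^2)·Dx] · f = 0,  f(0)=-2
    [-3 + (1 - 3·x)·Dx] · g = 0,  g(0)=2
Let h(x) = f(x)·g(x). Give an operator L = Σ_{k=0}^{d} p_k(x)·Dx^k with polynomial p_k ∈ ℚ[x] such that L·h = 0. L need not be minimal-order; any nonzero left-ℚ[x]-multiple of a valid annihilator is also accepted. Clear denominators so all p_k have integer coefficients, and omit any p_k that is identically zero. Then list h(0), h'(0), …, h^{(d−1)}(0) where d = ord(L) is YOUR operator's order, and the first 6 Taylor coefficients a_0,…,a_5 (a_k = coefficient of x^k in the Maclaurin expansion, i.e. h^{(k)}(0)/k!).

L = (-4 + 2·x + 18·x^2) + (1 - 4·x + x^2 + 6·x^3)·Dx  (order 1).
h: a_k = -4, -16, -60, -200, -644, -2016, …
ICs: h(0) = -4.

f: a_k = -2, -2, -6, -10, -22, -42, …
g: a_k = 2, 6, 18, 54, 162, 486, …
Product ⇒ symmetric product L₀, ord ≤ 1.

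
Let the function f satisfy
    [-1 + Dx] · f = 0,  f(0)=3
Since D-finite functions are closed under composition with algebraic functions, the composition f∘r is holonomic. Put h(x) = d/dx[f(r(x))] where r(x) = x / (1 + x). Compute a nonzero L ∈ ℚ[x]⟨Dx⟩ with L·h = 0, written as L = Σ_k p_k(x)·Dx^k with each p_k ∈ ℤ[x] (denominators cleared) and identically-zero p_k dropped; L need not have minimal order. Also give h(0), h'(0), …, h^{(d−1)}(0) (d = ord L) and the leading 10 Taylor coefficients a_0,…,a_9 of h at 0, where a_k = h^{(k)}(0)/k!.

L = (-1 - 2·x) + (-1 - 2·x - x^2)·Dx  (order 1).
h: a_k = 3, -3, 3/2, 1/2, -19/8, 151/40, -1091/240, 7841/1680, -56519/13440, 396271/120960, …
ICs: h(0) = 3.

f: a_k = 3, 3, 3/2, 1/2, 1/8, 1/40, 1/240, 1/1680, 1/13440, 1/120960, …
Substitute x→r, Dx→(1/r')Dx; clear ⇒ L₀.
Derive L from L₀ (diff closure).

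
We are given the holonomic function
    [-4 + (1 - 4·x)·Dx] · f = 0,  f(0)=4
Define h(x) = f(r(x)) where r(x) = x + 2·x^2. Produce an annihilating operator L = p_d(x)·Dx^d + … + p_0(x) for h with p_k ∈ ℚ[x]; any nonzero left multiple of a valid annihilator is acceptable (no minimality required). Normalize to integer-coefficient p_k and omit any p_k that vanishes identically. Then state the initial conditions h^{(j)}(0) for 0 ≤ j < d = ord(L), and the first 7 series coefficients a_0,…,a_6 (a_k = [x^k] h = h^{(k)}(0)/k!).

L = (4 + 16·x) + (-1 + 4·x + 8·x^2)·Dx  (order 1).
h: a_k = 4, 16, 96, 512, 2816, 15360, 83968, …
ICs: h(0) = 4.

f: a_k = 4, 16, 64, 256, 1024, 4096, 16384, …
f∘r: x↦r, Dx↦Dx/r' in L_f ⇒ L₀.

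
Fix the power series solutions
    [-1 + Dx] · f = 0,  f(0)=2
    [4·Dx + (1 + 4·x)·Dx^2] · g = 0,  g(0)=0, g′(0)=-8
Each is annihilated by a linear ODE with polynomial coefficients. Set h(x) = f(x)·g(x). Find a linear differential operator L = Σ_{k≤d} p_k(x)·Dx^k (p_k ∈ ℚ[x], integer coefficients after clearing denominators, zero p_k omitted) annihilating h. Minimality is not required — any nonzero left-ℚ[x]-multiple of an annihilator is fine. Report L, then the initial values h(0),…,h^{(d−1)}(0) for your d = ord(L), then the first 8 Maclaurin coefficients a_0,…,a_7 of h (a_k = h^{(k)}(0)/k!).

L = (-3 + 4·x) + (2 - 8·x)·Dx + (1 + 4·x)·Dx^2  (order 2).
h: a_k = 0, -16, 16, -184/3, 184, -3006/5, 18238/9, -2205587/315, …
ICs: h(0) = 0, h′(0) = -16.

f: a_k = 2, 2, 1, 1/3, 1/12, 1/60, 1/360, 1/2520, …
g: a_k = 0, -8, 16, -128/3, 128, -2048/5, 4096/3, -32768/7, …
h₀=f·g: eliminate ⇒ L₀, order ≤ 1·2.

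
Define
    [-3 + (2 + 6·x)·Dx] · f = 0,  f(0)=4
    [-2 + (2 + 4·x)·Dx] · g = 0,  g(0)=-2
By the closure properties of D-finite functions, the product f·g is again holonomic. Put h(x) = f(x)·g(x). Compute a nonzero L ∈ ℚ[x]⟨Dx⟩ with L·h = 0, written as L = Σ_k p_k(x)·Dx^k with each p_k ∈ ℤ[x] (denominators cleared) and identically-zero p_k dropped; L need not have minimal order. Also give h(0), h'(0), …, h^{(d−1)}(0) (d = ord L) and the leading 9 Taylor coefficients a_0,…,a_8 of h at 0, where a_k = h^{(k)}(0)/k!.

f: a_k = 4, 6, -9/2, 27/4, -405/32, 1701/64, -15309/256, 72171/512, -2814669/8192, …
g: a_k = -2, -2, 1, -1, 5/4, -7/4, 21/8, -33/8, 429/64, …
f·g: L₀ = L_f ⊗_s L_g, ord ≤ 1·1.
L = (-5 - 12·x) + (2 + 10·x + 12·x^2)·Dx  (order 1).
h: a_k = -8, -20, 1, -5/2, 101/16, -515/32, 5301/128, -27525/256, 1153005/4096, …
ICs: h(0) = -8.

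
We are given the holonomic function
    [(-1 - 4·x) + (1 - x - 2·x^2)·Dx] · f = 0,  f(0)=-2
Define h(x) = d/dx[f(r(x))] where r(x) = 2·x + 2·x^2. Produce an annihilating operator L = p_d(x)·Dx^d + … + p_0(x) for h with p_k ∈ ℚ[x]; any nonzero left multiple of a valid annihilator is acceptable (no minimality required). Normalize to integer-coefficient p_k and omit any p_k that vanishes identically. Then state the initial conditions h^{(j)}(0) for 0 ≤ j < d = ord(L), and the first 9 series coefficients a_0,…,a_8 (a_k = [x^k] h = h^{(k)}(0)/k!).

L = (14 + 108·x + 444·x^2 + 1312·x^3 + 2256·x^4 + 1920·x^5 + 640·x^6) + (-1 - 8·x + 6·x^2 + 148·x^3 + 440·x^4 + 624·x^5 + 448·x^6 + 128·x^7)·Dx  (order 1).
h: a_k = -4, -56, -384, -2464, -14960, -86496, -487424, -2689792, -14610240, …
ICs: h(0) = -4.

f: a_k = -2, -2, -6, -10, -22, -42, -86, -170, -342, …
L₀ from L_f via x↦r, Dx↦r'^{-1}Dx.
Derive L from L₀ (diff closure).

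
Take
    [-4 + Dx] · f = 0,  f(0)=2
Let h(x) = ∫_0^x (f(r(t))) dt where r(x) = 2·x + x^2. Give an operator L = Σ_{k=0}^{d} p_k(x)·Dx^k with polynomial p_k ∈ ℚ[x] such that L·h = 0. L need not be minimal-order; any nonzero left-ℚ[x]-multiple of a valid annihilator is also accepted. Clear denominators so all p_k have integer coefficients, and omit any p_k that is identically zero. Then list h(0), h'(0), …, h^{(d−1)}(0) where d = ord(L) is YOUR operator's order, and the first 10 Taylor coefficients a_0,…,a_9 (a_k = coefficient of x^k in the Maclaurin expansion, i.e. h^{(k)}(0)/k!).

L = (-8 - 8·x)·Dx + Dx^2  (order 2).
h: a_k = 0, 2, 8, 24, 176/3, 368/3, 3392/15, 118208/315, 179264/315, 753856/945, …
ICs: h(0) = 0, h′(0) = 2.

f: a_k = 2, 8, 16, 64/3, 64/3, 256/15, 512/45, 2048/315, 1024/315, 4096/2835, …
f∘r: x↦r, Dx↦Dx/r' in L_f ⇒ L₀.
∫: right-multiply L₀ by Dx.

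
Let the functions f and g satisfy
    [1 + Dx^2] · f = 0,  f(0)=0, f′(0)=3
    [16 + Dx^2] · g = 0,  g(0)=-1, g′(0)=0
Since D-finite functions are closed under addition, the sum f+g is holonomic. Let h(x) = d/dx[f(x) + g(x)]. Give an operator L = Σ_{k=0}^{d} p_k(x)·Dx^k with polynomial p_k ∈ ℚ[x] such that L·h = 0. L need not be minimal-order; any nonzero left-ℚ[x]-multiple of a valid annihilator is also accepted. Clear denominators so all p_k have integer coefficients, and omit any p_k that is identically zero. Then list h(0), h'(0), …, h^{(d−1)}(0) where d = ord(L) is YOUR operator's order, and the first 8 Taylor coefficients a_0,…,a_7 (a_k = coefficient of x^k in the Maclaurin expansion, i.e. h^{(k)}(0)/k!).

L = 16 + 17·Dx^2 + Dx^4  (order 4).
h: a_k = 3, 16, -3/2, -128/3, 1/8, 512/15, -1/240, -4096/315, …
ICs: h(0) = 3, h′(0) = 16, h′′(0) = -3, h′′′(0) = -256.

f: a_k = 0, 3, 0, -1/2, 0, 1/40, 0, -1/1680, …
g: a_k = -1, 0, 8, 0, -32/3, 0, 256/45, 0, …
f+g: L₀ = lclm(L_f,L_g), ord ≤ 2+2.
Derive L from L₀ (diff closure).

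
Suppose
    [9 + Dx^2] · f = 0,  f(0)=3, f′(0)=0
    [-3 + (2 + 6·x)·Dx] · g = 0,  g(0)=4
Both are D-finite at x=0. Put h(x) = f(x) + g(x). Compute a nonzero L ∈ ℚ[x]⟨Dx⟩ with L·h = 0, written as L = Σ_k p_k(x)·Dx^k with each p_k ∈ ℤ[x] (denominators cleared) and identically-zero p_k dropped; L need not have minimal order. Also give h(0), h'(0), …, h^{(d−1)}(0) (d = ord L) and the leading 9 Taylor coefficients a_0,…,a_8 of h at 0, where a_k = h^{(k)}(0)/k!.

L = (-63 - 216·x - 324·x^2) + (18 + 198·x + 648·x^2 + 648·x^3)·Dx + (-7 - 24·x - 36·x^2)·Dx^2 + (2 + 22·x + 72·x^2 + 72·x^3)·Dx^3  (order 3).
h: a_k = 7, 6, -18, 27/4, -81/32, 1701/64, -80433/1280, 72171/512, -98373447/286720, …
ICs: h(0) = 7, h′(0) = 6, h′′(0) = -36.

f: a_k = 3, 0, -27/2, 0, 81/8, 0, -243/80, 0, 2187/4480, …
g: a_k = 4, 6, -9/2, 27/4, -405/32, 1701/64, -15309/256, 72171/512, -2814669/8192, …
Weyl lclm of L_f,L_g ⇒ L₀ (ord ≤ 3).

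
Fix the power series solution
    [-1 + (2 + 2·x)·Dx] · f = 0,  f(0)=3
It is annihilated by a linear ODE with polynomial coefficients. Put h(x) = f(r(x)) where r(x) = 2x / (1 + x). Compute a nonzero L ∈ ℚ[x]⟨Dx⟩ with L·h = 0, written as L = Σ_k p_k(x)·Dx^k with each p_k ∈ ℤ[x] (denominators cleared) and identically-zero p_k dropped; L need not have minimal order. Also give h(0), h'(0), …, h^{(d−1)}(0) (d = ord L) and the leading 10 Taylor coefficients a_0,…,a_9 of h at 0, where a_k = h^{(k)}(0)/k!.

f: a_k = 3, 3/2, -3/8, 3/16, -15/128, 21/256, -63/1024, 99/2048, -1287/32768, 2145/65536, …
h₀=f(r): pull back L_f along r ⇒ L₀.
L = -1 + (1 + 4·x + 3·x^2)·Dx  (order 1).
h: a_k = 3, 3, -9/2, 15/2, -111/8, 225/8, -981/16, 2259/16, -43335/128, 107097/128, …
ICs: h(0) = 3.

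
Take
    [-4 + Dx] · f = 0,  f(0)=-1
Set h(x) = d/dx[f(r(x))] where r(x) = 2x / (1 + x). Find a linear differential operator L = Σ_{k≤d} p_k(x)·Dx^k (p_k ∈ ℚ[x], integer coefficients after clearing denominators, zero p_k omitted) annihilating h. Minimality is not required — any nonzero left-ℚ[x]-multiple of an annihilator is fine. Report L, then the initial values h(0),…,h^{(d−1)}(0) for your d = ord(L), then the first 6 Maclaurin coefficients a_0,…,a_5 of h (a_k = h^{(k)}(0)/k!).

f: a_k = -1, -4, -8, -32/3, -32/3, -128/15, …
Substitute x→r, Dx→(1/r')Dx; clear ⇒ L₀.
h₀' ⇒ L via d/dx closure of L₀.
L = (6 - 2·x) + (-1 - 2·x - x^2)·Dx  (order 1).
h: a_k = -8, -48, -88, -32/3, 88, -368/15, …
ICs: h(0) = -8.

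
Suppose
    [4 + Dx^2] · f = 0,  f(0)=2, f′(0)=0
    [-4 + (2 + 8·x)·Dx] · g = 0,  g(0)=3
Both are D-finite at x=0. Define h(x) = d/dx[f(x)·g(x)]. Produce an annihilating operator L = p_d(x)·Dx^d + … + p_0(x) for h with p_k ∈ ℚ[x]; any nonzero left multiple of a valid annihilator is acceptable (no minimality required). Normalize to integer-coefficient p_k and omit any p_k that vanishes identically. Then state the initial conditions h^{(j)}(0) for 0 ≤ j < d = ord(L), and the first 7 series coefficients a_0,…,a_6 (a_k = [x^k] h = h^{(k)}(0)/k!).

f: a_k = 2, 0, -4, 0, 4/3, 0, -8/45, …
g: a_k = 3, 6, -6, 12, -30, 84, -252, …
f·g: L₀ = L_f ⊗_s L_g, ord ≤ 2·1.
Derive L from L₀ (diff closure).
L = (8 + 96·x + 256·x^2 + 256·x^3 + 256·x^4) + (2 - 48·x^2 - 64·x^3)·Dx + (1 + 10·x + 36·x^2 + 64·x^3 + 64·x^4)·Dx^2  (order 2).
h: a_k = 12, -48, 0, -128, 640, -11776/5, 132608/15, …
ICs: h(0) = 12, h′(0) = -48.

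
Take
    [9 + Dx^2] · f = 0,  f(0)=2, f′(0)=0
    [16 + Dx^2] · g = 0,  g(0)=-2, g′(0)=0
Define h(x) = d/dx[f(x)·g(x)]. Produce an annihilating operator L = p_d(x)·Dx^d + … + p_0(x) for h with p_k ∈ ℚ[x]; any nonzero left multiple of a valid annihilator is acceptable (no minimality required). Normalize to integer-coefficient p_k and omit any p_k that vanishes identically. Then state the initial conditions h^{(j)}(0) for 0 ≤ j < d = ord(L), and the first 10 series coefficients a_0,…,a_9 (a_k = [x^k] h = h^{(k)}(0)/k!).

f: a_k = 2, 0, -9, 0, 27/4, 0, -81/40, 0, 729/2240, 0, …
g: a_k = -2, 0, 16, 0, -64/3, 0, 512/45, 0, -1024/315, 0, …
L₀ := L_f ⊗_s L_g (sym. prod.), ord ≤ 4.
h=h₀': d/dx-closure on L₀ ⇒ L.
L = 49 + 50·Dx^2 + Dx^4  (order 4).
h: a_k = 0, 100, 0, -2402/3, 0, 11765/6, 0, -2882401/1260, 0, 28247525/18144, …
ICs: h(0) = 0, h′(0) = 100, h′′(0) = 0, h′′′(0) = -4804.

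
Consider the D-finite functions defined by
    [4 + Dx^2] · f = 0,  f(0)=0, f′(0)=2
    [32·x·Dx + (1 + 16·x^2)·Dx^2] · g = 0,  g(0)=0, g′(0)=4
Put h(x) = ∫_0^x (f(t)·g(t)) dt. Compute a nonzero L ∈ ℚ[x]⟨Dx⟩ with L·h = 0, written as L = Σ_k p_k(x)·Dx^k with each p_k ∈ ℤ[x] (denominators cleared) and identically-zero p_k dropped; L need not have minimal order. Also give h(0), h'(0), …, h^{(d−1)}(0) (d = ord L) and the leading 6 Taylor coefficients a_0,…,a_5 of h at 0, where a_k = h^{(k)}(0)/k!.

f: a_k = 0, 2, 0, -4/3, 0, 4/15, …
g: a_k = 0, 4, 0, -64/3, 0, 1024/5, …
L₀ := L_f ⊗_s L_g (sym. prod.), ord ≤ 4.
h=∫₀ˣh₀: take L = L₀·Dx.
L = (1360 + 60416·x^2 + 106496·x^4 + 262144·x^6 + 1048576·x^8)·Dx + (2304·x + 45056·x^3 + 196608·x^5 + 1048576·x^7)·Dx^2 + (360 + 15872·x^2 + 36864·x^4 + 131072·x^6 + 524288·x^8)·Dx^3 + (576·x + 11264·x^3 + 49152·x^5 + 262144·x^7)·Dx^4 + (5 + 192·x^2 + 2560·x^4 + 16384·x^6 + 65536·x^8)·Dx^5  (order 5).
h: a_k = 0, 0, 0, 8/3, 0, -48/5, …
ICs: h(0) = 0, h′(0) = 0, h′′(0) = 0, h′′′(0) = 16, h′′′′(0) = 0.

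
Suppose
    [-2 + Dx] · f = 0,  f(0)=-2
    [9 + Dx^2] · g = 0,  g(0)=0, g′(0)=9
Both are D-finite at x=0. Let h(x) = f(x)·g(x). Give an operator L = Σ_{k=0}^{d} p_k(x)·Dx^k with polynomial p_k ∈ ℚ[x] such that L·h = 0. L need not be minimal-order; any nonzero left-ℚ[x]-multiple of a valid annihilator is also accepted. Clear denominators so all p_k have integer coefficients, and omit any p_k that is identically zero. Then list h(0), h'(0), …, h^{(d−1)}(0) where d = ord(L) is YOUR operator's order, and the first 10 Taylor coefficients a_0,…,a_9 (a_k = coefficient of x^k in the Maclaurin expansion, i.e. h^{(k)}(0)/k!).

f: a_k = -2, -4, -4, -8/3, -4/3, -8/15, -8/45, -16/315, -4/315, -8/2835, …
g: a_k = 0, 9, 0, -27/2, 0, 243/40, 0, -729/560, 0, 729/4480, …
f·g: L₀ = L_f ⊗_s L_g, ord ≤ 1·2.
L = 13 - 4·Dx + Dx^2  (order 2).
h: a_k = 0, -18, -36, -9, 30, 597/20, 69/10, -1483/280, -17/4, -2089/2240, …
ICs: h(0) = 0, h′(0) = -18.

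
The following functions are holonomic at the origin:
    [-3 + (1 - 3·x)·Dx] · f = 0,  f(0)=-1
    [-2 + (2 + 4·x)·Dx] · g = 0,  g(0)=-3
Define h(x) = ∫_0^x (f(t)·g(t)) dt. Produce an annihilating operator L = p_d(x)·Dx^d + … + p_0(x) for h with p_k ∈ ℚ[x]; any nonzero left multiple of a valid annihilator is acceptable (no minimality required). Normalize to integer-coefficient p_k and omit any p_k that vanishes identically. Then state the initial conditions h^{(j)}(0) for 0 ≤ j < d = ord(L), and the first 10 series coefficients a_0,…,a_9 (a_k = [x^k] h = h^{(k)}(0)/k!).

L = (4 + 3·x)·Dx + (-1 + x + 6·x^2)·Dx^2  (order 2).
h: a_k = 0, 3, 6, 23/2, 105/4, 501/8, 157, 45153/112, 67779/64, 361345/128, …
ICs: h(0) = 0, h′(0) = 3.

f: a_k = -1, -3, -9, -27, -81, -243, -729, -2187, -6561, -19683, …
g: a_k = -3, -3, 3/2, -3/2, 15/8, -21/8, 63/16, -99/16, 1287/128, -2145/128, …
Product ⇒ symmetric product L₀, ord ≤ 1.
∫: right-multiply L₀ by Dx.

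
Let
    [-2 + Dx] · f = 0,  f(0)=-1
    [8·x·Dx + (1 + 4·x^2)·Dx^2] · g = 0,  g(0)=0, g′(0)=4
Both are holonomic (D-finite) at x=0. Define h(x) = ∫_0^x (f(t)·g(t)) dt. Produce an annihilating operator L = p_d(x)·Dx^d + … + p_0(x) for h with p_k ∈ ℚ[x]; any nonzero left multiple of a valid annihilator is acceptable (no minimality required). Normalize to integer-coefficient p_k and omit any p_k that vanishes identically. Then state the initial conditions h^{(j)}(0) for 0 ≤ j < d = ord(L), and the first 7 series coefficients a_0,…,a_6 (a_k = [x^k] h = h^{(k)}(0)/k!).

f: a_k = -1, -2, -2, -4/3, -2/3, -4/15, -4/45, …
g: a_k = 0, 4, 0, -16/3, 0, 64/5, 0, …
h₀=f·g: eliminate ⇒ L₀, order ≤ 1·2.
h=∫h₀ ⇒ L = L₀·Dx.
L = (4 - 16·x + 16·x^2)·Dx + (-4 + 8·x - 16·x^2)·Dx^2 + (1 + 4·x^2)·Dx^3  (order 3).
h: a_k = 0, 0, -2, -8/3, -2/3, 16/15, -4/5, …
ICs: h(0) = 0, h′(0) = 0, h′′(0) = -4.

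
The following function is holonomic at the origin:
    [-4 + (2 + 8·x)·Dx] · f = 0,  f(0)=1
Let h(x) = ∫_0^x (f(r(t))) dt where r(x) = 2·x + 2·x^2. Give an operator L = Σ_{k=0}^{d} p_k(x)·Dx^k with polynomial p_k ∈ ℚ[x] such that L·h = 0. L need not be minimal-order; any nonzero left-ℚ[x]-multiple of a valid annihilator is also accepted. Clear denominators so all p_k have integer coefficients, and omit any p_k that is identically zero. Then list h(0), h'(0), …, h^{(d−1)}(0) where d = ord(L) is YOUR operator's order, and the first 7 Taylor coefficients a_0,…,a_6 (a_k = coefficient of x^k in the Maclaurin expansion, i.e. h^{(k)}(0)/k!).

f: a_k = 1, 2, -2, 4, -10, 28, -84, …
Change of var in L_f (x↦r) gives L₀.
∫: right-multiply L₀ by Dx.
L = (-4 - 8·x)·Dx + (1 + 8·x + 8·x^2)·Dx^2  (order 2).
h: a_k = 0, 1, 2, -4/3, 4, -72/5, 176/3, …
ICs: h(0) = 0, h′(0) = 1.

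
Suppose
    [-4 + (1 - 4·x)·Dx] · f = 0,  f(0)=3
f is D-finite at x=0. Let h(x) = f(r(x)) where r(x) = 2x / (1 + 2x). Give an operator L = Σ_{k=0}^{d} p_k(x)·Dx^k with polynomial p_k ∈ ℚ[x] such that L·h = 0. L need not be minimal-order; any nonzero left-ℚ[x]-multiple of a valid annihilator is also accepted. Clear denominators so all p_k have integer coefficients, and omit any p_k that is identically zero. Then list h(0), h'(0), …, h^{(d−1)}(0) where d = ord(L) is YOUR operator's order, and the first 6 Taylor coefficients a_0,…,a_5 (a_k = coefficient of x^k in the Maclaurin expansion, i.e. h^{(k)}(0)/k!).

L = 8 + (-1 + 4·x + 12·x^2)·Dx  (order 1).
h: a_k = 3, 24, 144, 864, 5184, 31104, …
ICs: h(0) = 3.

f: a_k = 3, 12, 48, 192, 768, 3072, …
f∘r: x↦r, Dx↦Dx/r' in L_f ⇒ L₀.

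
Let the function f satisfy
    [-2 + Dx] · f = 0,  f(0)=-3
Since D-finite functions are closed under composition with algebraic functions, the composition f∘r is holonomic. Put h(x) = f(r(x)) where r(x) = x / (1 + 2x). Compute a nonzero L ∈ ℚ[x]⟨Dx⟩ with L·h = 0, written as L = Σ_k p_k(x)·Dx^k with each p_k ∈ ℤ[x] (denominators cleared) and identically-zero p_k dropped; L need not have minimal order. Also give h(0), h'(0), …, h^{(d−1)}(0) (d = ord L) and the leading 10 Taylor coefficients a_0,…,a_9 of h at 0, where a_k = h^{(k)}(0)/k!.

L = -2 + (1 + 4·x + 4·x^2)·Dx  (order 1).
h: a_k = -3, -6, 6, -4, -2, 76/5, -604/15, 8728/105, -15682/105, 226076/945, …
ICs: h(0) = -3.

f: a_k = -3, -6, -6, -4, -2, -4/5, -4/15, -8/105, -2/105, -4/945, …
Substitute x→r, Dx→(1/r')Dx; clear ⇒ L₀.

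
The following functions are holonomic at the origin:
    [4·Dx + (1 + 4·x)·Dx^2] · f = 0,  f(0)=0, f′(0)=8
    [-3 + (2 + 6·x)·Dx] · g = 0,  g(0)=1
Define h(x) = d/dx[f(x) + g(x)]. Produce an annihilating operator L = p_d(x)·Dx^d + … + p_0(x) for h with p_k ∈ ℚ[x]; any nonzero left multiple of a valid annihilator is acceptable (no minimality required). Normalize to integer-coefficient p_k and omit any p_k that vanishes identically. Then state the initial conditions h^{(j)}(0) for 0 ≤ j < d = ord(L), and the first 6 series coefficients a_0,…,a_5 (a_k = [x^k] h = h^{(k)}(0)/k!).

L = (84 + 144·x) + (101 + 552·x + 720·x^2)·Dx + (10 + 94·x + 288·x^2 + 288·x^3)·Dx^2  (order 2).
h: a_k = 19/2, -137/4, 2129/16, -16789/32, 532793/256, -4240231/512, …
ICs: h(0) = 19/2, h′(0) = -137/4.

f: a_k = 0, 8, -16, 128/3, -128, 2048/5, …
g: a_k = 1, 3/2, -9/8, 27/16, -405/128, 1701/256, …
f+g: L₀ = lclm(L_f,L_g), ord ≤ 2+1.
Derive L from L₀ (diff closure).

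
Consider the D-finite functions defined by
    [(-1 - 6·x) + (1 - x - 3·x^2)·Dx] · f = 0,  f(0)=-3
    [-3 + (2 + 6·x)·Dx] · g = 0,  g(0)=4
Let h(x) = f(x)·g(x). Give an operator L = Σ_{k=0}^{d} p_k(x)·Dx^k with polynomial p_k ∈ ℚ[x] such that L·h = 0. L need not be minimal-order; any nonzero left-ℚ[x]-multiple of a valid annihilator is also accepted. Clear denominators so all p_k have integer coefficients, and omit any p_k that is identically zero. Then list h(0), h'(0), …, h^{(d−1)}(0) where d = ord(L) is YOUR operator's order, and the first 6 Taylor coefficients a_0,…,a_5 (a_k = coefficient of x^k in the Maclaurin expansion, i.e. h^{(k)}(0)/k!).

f: a_k = -3, -3, -12, -21, -57, -120, …
g: a_k = 4, 6, -9/2, 27/4, -405/32, 1701/64, …
f·g: L₀ = L_f ⊗_s L_g, ord ≤ 1·1.
L = (5 + 15·x + 27·x^2) + (-2 - 4·x + 12·x^2 + 18·x^3)·Dx  (order 1).
h: a_k = -12, -30, -105/2, -651/4, -9033/32, -54417/64, …
ICs: h(0) = -12.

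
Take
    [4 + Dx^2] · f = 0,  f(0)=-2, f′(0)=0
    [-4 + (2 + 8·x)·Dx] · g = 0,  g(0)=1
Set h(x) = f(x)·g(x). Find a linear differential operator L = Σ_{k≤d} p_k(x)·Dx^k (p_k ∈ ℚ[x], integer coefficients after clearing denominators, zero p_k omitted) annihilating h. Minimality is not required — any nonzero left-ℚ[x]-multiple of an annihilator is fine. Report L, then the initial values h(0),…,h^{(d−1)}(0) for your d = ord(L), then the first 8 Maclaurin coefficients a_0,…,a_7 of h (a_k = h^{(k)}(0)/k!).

f: a_k = -2, 0, 4, 0, -4/3, 0, 8/45, 0, …
g: a_k = 1, 2, -2, 4, -10, 28, -84, 264, …
L₀ := L_f ⊗_s L_g (sym. prod.), ord ≤ 2.
L = (16 + 32·x + 64·x^2) + (-4 - 16·x)·Dx + (1 + 8·x + 16·x^2)·Dx^2  (order 2).
h: a_k = -2, -4, 8, 0, 32/3, -128/3, 5888/45, -18944/45, …
ICs: h(0) = -2, h′(0) = -4.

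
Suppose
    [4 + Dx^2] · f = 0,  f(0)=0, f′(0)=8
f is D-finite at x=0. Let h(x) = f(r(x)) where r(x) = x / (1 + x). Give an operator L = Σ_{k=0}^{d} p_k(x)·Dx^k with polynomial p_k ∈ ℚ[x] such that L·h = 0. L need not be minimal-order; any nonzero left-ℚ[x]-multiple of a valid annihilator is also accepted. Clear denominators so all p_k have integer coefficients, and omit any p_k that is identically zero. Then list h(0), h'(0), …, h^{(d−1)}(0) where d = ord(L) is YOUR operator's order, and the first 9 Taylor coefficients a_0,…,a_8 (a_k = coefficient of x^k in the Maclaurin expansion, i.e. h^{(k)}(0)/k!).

L = 4 + (2 + 6·x + 6·x^2 + 2·x^3)·Dx + (1 + 4·x + 6·x^2 + 4·x^3 + x^4)·Dx^2  (order 2).
h: a_k = 0, 8, -8, 8/3, 8, -344/15, 40, -17672/315, 3032/45, …
ICs: h(0) = 0, h′(0) = 8.

f: a_k = 0, 8, 0, -16/3, 0, 16/15, 0, -32/315, 0, …
f∘r: x↦r, Dx↦Dx/r' in L_f ⇒ L₀.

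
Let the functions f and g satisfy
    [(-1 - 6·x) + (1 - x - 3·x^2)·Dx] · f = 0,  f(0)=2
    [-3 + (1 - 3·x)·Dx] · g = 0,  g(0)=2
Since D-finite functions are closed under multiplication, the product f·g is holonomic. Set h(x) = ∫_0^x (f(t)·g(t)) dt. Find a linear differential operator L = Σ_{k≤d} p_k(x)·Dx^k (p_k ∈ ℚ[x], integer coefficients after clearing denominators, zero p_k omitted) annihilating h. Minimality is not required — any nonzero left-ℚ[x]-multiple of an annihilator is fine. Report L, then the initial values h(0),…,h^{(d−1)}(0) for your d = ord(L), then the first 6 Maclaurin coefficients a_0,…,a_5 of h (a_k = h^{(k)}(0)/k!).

L = (-4 + 27·x^2)·Dx + (1 - 4·x + 9·x^3)·Dx^2  (order 2).
h: a_k = 0, 4, 8, 64/3, 55, 736/5, …
ICs: h(0) = 0, h′(0) = 4.

f: a_k = 2, 2, 8, 14, 38, 80, …
g: a_k = 2, 6, 18, 54, 162, 486, …
Sym-product of L_f,L_g gives L₀ (≤ ord 1).
h=∫₀ˣh₀: take L = L₀·Dx.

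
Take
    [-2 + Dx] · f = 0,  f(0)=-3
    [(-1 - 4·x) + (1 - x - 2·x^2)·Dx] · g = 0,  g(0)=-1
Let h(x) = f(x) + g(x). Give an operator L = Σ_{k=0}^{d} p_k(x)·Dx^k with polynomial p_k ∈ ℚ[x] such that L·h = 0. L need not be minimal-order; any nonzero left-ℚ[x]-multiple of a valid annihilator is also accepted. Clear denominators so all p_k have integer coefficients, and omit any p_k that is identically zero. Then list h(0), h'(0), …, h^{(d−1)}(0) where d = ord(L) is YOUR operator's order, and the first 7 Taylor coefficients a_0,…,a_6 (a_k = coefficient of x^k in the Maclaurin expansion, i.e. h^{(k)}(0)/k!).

L = (8 + 12·x + 72·x^2 + 32·x^3) + (-2 - 20·x - 36·x^2 + 16·x^3 + 16·x^4)·Dx + (-1 + 7·x - 16·x^3 - 8·x^4)·Dx^2  (order 2).
h: a_k = -4, -7, -9, -9, -13, -109/5, -649/15, …
ICs: h(0) = -4, h′(0) = -7.

f: a_k = -3, -6, -6, -4, -2, -4/5, -4/15, …
g: a_k = -1, -1, -3, -5, -11, -21, -43, …
Weyl lclm of L_f,L_g ⇒ L₀ (ord ≤ 2).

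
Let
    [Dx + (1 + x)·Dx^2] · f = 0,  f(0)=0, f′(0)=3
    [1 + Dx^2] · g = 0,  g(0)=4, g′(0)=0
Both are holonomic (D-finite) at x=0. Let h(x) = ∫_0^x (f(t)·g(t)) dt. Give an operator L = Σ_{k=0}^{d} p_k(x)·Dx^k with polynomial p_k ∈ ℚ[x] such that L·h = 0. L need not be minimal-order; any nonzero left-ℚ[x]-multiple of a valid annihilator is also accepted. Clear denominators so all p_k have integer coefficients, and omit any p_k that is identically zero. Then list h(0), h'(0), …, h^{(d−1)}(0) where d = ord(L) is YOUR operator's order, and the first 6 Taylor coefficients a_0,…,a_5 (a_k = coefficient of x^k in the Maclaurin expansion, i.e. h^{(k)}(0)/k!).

f: a_k = 0, 3, -3/2, 1, -3/4, 3/5, …
g: a_k = 4, 0, -2, 0, 1/6, 0, …
Product ⇒ symmetric product L₀, ord ≤ 4.
Integrate: L := L₀·Dx.
L = (-3 + 6·x + 19·x^2 + 16·x^3 + 4·x^4)·Dx + (4 + 20·x + 24·x^2 + 8·x^3)·Dx^2 + (20·x + 42·x^2 + 32·x^3 + 8·x^4)·Dx^3 + (4 + 20·x + 24·x^2 + 8·x^3)·Dx^4 + (3 + 14·x + 23·x^2 + 16·x^3 + 4·x^4)·Dx^5  (order 5).
h: a_k = 0, 0, 6, -2, -1/2, 0, …
ICs: h(0) = 0, h′(0) = 0, h′′(0) = 12, h′′′(0) = -12, h′′′′(0) = -12.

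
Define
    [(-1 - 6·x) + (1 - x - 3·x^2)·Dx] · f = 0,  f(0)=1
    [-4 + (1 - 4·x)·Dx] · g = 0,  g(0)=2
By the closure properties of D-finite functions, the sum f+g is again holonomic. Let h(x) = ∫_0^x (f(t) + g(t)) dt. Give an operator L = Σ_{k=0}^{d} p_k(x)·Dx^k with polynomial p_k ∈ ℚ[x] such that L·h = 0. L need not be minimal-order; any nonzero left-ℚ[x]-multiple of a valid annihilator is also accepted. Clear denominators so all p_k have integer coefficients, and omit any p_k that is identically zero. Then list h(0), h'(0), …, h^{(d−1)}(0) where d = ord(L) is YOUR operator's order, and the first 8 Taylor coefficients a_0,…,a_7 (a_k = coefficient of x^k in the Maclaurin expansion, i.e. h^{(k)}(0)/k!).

L = (-72·x + 72·x^2 - 96·x^3)·Dx + (8 - 6·x - 66·x^2 + 112·x^3 - 192·x^4)·Dx^2 + (-1 + 7·x - 15·x^2 + 10·x^3 + 20·x^4 - 48·x^5)·Dx^3  (order 3).
h: a_k = 0, 3, 9/2, 12, 135/4, 531/5, 348, 8289/7, …
ICs: h(0) = 0, h′(0) = 3, h′′(0) = 9.

f: a_k = 1, 1, 4, 7, 19, 40, 97, 217, …
g: a_k = 2, 8, 32, 128, 512, 2048, 8192, 32768, …
Weyl lclm of L_f,L_g ⇒ L₀ (ord ≤ 2).
Integrate: L := L₀·Dx.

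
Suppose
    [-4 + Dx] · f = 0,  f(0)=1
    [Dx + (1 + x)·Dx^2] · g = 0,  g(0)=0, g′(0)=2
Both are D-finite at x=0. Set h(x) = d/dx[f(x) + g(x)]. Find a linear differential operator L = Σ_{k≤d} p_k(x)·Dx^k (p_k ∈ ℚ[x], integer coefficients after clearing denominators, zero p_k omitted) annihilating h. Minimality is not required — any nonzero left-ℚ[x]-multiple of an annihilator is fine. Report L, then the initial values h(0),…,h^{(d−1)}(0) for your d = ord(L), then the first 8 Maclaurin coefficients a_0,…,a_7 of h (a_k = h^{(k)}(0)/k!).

f: a_k = 1, 4, 8, 32/3, 32/3, 128/15, 256/45, 1024/315, …
g: a_k = 0, 2, -1, 2/3, -1/2, 2/5, -1/3, 2/7, …
Sum ⇒ L₀ = lclm(L_f,L_g) in ℚ(x)⟨Dx⟩.
Differentiate: ansatz ord ≤ ord L₀ ⇒ L.
L = (-24 - 16·x) + (-14 - 32·x - 16·x^2)·Dx + (5 + 9·x + 4·x^2)·Dx^2  (order 2).
h: a_k = 6, 14, 34, 122/3, 134/3, 482/15, 1114/45, 3466/315, …
ICs: h(0) = 6, h′(0) = 14.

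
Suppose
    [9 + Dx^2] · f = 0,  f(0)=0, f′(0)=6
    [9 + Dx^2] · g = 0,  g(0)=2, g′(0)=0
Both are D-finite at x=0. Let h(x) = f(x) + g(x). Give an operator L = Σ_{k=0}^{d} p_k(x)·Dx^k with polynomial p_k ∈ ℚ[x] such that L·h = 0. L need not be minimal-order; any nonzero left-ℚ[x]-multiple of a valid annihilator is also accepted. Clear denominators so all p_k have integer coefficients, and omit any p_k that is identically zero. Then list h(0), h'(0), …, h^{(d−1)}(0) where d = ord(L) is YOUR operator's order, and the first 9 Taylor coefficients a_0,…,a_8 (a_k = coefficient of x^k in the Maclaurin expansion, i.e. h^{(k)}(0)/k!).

L = 9 + Dx^2  (order 2).
h: a_k = 2, 6, -9, -9, 27/4, 81/20, -81/40, -243/280, 729/2240, …
ICs: h(0) = 2, h′(0) = 6.

f: a_k = 0, 6, 0, -9, 0, 81/20, 0, -243/280, 0, …
g: a_k = 2, 0, -9, 0, 27/4, 0, -81/40, 0, 729/2240, …
Sum ⇒ L₀ = lclm(L_f,L_g) in ℚ(x)⟨Dx⟩.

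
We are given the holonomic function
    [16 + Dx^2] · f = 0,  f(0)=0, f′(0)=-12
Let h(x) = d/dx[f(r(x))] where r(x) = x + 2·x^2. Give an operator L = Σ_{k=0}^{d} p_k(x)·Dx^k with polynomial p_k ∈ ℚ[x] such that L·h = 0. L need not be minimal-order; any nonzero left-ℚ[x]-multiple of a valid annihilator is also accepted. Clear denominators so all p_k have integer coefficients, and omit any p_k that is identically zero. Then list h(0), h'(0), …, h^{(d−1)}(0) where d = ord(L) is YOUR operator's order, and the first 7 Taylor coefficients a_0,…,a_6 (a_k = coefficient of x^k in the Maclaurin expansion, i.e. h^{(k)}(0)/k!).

L = (64 + 256·x + 1536·x^2 + 4096·x^3 + 4096·x^4) + (-12 - 48·x)·Dx + (1 + 8·x + 16·x^2)·Dx^2  (order 2).
h: a_k = -12, -48, 96, 768, 1792, 0, -106496/15, …
ICs: h(0) = -12, h′(0) = -48.

f: a_k = 0, -12, 0, 32, 0, -128/5, 0, …
h₀=f(r): pull back L_f along r ⇒ L₀.
Derive L from L₀ (diff closure).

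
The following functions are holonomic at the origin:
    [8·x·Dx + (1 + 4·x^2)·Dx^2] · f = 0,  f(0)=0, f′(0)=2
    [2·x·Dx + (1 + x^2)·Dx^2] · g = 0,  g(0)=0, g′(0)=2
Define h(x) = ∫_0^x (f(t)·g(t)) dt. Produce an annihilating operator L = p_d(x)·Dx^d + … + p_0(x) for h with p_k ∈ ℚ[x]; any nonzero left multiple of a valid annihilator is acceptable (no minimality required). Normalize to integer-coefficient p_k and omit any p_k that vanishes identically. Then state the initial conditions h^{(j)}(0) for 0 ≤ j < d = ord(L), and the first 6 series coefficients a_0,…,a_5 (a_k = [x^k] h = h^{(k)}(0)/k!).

L = (-96·x - 800·x^3 - 1024·x^5 + 640·x^7 + 1536·x^9)·Dx^2 + (-20 - 412·x^2 - 1440·x^4 - 896·x^6 + 2240·x^8 + 2304·x^10)·Dx^3 + (-40·x - 280·x^3 - 480·x^5 + 272·x^7 + 1280·x^9 + 768·x^11)·Dx^4 + (-1 - 10·x^2 - 29·x^4 + 116·x^8 + 160·x^10 + 64·x^12)·Dx^5  (order 5).
h: a_k = 0, 0, 0, 4/3, 0, -4/3, …
ICs: h(0) = 0, h′(0) = 0, h′′(0) = 0, h′′′(0) = 8, h′′′′(0) = 0.

f: a_k = 0, 2, 0, -8/3, 0, 32/5, …
g: a_k = 0, 2, 0, -2/3, 0, 2/5, …
Product ⇒ symmetric product L₀, ord ≤ 4.
Integrate: L := L₀·Dx.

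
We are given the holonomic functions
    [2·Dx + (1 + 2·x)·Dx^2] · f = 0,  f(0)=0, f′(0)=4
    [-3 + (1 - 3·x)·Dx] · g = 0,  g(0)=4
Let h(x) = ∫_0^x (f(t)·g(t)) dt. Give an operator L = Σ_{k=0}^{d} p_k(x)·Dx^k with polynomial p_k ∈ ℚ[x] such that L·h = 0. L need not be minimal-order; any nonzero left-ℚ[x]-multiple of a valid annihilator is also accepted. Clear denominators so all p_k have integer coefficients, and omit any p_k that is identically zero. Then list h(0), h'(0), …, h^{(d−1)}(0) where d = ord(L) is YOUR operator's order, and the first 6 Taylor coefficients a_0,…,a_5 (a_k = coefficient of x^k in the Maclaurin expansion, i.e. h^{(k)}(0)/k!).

L = 6·Dx + (4 + 18·x)·Dx^2 + (-1 + x + 6·x^2)·Dx^3  (order 3).
h: a_k = 0, 0, 8, 32/3, 88/3, 64, …
ICs: h(0) = 0, h′(0) = 0, h′′(0) = 16.

f: a_k = 0, 4, -4, 16/3, -8, 64/5, …
g: a_k = 4, 12, 36, 108, 324, 972, …
f·g: L₀ = L_f ⊗_s L_g, ord ≤ 2·1.
∫: right-multiply L₀ by Dx.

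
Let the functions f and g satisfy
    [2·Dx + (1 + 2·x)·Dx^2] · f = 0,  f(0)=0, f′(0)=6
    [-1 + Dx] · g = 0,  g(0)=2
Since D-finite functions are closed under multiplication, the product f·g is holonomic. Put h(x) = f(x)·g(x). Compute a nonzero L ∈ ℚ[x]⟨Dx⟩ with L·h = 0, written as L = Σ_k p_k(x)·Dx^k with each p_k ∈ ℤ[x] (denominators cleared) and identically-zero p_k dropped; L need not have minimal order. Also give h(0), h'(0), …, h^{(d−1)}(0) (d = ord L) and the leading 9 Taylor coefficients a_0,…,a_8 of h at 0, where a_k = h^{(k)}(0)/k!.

f: a_k = 0, 6, -6, 8, -12, 96/5, -32, 384/7, -96, …
g: a_k = 2, 2, 1, 1/3, 1/12, 1/60, 1/360, 1/2520, 1/20160, …
Sym-product of L_f,L_g gives L₀ (≤ ord 2).
L = (-1 + 2·x) - 4·x·Dx + (1 + 2·x)·Dx^2  (order 2).
h: a_k = 0, 12, 0, 10, -12, 209/10, -106/3, 25829/420, -3263/30, …
ICs: h(0) = 0, h′(0) = 12.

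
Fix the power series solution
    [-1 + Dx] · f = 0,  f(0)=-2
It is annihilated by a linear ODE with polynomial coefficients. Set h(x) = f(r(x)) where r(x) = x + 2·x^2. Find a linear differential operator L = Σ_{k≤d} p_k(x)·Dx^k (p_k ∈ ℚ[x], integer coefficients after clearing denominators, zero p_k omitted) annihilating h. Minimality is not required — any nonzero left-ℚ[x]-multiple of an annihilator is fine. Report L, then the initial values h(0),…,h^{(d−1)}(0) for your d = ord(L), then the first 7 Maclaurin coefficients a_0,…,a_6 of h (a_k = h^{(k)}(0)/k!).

L = (-1 - 4·x) + Dx  (order 1).
h: a_k = -2, -2, -5, -13/3, -73/12, -281/60, -1741/360, …
ICs: h(0) = -2.

f: a_k = -2, -2, -1, -1/3, -1/12, -1/60, -1/360, …
f∘r: x↦r, Dx↦Dx/r' in L_f ⇒ L₀.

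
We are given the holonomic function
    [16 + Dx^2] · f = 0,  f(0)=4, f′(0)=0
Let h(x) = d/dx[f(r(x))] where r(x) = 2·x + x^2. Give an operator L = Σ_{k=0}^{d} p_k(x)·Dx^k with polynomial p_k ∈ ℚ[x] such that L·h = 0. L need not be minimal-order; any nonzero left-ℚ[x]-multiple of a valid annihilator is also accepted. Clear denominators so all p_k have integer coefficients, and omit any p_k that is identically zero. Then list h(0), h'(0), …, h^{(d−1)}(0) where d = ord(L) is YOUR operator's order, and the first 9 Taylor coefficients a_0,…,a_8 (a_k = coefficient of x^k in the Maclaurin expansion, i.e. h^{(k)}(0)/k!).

L = (67 + 256·x + 384·x^2 + 256·x^3 + 64·x^4) + (-3 - 3·x)·Dx + (1 + 2·x + x^2)·Dx^2  (order 2).
h: a_k = 0, -256, -384, 7808/3, 20480/3, -38912/15, -422912/15, -9460736/315, 950272/35, …
ICs: h(0) = 0, h′(0) = -256.

f: a_k = 4, 0, -32, 0, 128/3, 0, -1024/45, 0, 2048/315, …
L₀ from L_f via x↦r, Dx↦r'^{-1}Dx.
Derive L from L₀ (diff closure).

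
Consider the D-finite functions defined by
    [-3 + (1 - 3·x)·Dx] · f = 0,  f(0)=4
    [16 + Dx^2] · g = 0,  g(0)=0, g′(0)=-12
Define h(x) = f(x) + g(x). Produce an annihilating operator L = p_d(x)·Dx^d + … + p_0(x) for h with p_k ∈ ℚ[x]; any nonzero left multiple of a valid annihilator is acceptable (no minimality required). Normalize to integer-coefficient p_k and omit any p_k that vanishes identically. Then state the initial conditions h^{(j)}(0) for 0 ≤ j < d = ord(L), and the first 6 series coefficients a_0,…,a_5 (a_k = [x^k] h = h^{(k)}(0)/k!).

f: a_k = 4, 12, 36, 108, 324, 972, …
g: a_k = 0, -12, 0, 32, 0, -128/5, …
f+g: L₀ = lclm(L_f,L_g), ord ≤ 1+2.
L = (1680 - 2304·x + 3456·x^2) + (-272 + 1584·x - 3456·x^2 + 3456·x^3)·Dx + (105 - 144·x + 216·x^2)·Dx^2 + (-17 + 99·x - 216·x^2 + 216·x^3)·Dx^3  (order 3).
h: a_k = 4, 0, 36, 140, 324, 4732/5, …
ICs: h(0) = 4, h′(0) = 0, h′′(0) = 72.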